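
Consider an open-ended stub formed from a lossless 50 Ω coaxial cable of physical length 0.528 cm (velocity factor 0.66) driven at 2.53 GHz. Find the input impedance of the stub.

λ = v/f = 0.66·c / 2.53 GHz = 0.0783 m
βl = 2π·l/λ = 2π × 0.0675 = 24.3°
tan(βl) = 0.451
For an open-ended stub, Z_in = −jZ_0·cot(βl) = −jZ_0/tan(βl)

Z_in ≈ −j111 Ω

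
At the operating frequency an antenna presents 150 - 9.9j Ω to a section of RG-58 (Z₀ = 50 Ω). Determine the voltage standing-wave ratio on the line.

Γ = (Z_L − Z_0)/(Z_L + Z_0) = (100 − j9.9)/(200 − j9.9)
|Γ| = 100/200 = 0.502
VSWR = (1 + |Γ|)/(1 − |Γ|) = 1.5/0.498

VSWR ≈ 3.01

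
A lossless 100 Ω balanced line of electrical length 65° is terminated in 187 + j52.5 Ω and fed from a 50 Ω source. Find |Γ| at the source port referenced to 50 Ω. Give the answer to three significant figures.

tan(βl) = 2.14
Z_in = Z_0·(Z_L + jZ_0·tanβl)/(Z_0 + jZ_L·tanβl) = 65 − j48.7 Ω
Γ_s = (Z_in − Z_s)/(Z_in + Z_s) = (15 − j48.7)/(115 − j48.7), |Γ_s| = 0.408

|Γ| ≈ 0.408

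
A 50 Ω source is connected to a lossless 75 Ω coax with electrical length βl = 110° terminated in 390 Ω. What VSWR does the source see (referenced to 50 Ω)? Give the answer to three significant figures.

tan(βl) = -2.75
Z_in = Z_0·(Z_L + jZ_0·tanβl)/(Z_0 + jZ_L·tanβl) = 16.3 + j26.2 Ω
Γ_s = (Z_in − Z_s)/(Z_in + Z_s) = (-33.7 + j26.2)/(66.3 + j26.2), |Γ_s| = 0.599
VSWR = (1 + |Γ_s|)/(1 − |Γ_s|)

VSWR ≈ 3.99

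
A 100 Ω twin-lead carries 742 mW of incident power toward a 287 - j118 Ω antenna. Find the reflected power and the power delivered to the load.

P_reflected ≈ 222 mW; P_delivered ≈ 520 mW

|Γ| = |(187 − j118)/(387 − j118)| = 0.547
|Γ|² = 0.299
P_refl = |Γ|²·P_inc = 222 mW, P_del = (1 − |Γ|²)·P_inc = 520 mW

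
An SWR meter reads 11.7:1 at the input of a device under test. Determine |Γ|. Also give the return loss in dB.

|Γ| ≈ 0.843; return loss ≈ 1.49 dB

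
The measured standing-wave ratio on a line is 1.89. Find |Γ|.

|Γ| ≈ 0.308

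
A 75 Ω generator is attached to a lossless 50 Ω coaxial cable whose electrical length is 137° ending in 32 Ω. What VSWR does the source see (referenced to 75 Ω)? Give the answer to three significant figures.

tan(βl) = -0.933
Z_in = Z_0·(Z_L + jZ_0·tanβl)/(Z_0 + jZ_L·tanβl) = 44.1 − j20.3 Ω
Γ_s = (Z_in − Z_s)/(Z_in + Z_s) = (-30.9 − j20.3)/(119 − j20.3), |Γ_s| = 0.306
VSWR = (1 + |Γ_s|)/(1 − |Γ_s|)

VSWR ≈ 1.88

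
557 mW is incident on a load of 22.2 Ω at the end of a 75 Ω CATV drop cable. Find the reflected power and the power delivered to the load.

Γ = (22.2 − 75)/(22.2 + 75) = -0.543
|Γ|² = 0.295
P_refl = |Γ|²·P_inc = 164 mW, P_del = (1 − |Γ|²)·P_inc = 393 mW

P_reflected ≈ 164 mW; P_delivered ≈ 393 mW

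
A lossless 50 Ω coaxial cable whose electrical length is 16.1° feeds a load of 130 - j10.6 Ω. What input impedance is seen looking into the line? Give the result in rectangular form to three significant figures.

Z_in ≈ 83.4 − j55.3 Ω

tan(βl) = tan(16.1°) = 0.289
Z_in = Z_0·(Z_L + jZ_0·tanβl)/(Z_0 + jZ_L·tanβl)
     = 50·(130 + j3.83)/(53.1 + j37.5)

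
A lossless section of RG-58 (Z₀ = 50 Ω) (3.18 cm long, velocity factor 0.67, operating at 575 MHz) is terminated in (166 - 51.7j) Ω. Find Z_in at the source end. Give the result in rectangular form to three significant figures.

λ = v/f = 0.67·c / 575 MHz = 0.35 m
βl = 2π·l/λ = 2π × 0.091 = 32.7°
tan(βl) = tan(32.7°) = 0.643
Z_in = Z_0·(Z_L + jZ_0·tanβl)/(Z_0 + jZ_L·tanβl)
     = 50·(166 − j19.5)/(83.3 + j107)

Z_in ≈ 32 − j52.8 Ω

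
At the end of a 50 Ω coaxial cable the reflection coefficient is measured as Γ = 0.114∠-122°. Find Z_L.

Z_L ≈ 43.5 − j8.53 Ω

Z_L = Z_0·(1 + Γ)/(1 − Γ) = 50·(0.94 − j0.0967)/(1.06 + j0.0967)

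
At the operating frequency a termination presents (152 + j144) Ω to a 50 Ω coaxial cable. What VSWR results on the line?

VSWR ≈ 5.93

Γ = (Z_L − Z_0)/(Z_L + Z_0) = (102 + j144)/(202 + j144)
|Γ| = 176/248 = 0.711
VSWR = (1 + |Γ|)/(1 − |Γ|) = 1.71/0.289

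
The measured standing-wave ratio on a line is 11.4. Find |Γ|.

|Γ| = (S − 1)/(S + 1) = (11.4 − 1)/(11.4 + 1) = 10.4/12.4

|Γ| ≈ 0.839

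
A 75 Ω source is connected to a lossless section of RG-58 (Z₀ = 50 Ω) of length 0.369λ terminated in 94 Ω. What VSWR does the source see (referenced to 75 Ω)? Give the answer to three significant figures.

βl = 2π × 0.369 = 133°
tan(βl) = -1.08
Z_in = Z_0·(Z_L + jZ_0·tanβl)/(Z_0 + jZ_L·tanβl) = 39.8 + j26.7 Ω
Γ_s = (Z_in − Z_s)/(Z_in + Z_s) = (-35.2 + j26.7)/(115 + j26.7), |Γ_s| = 0.375
VSWR = (1 + |Γ_s|)/(1 − |Γ_s|)

VSWR ≈ 2.2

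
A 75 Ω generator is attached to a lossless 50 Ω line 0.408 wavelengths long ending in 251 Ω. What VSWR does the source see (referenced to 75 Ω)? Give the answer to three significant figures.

VSWR ≈ 4.63

βl = 2π × 0.408 = 147°
tan(βl) = -0.652
Z_in = Z_0·(Z_L + jZ_0·tanβl)/(Z_0 + jZ_L·tanβl) = 30.5 + j67.3 Ω
Γ_s = (Z_in − Z_s)/(Z_in + Z_s) = (-44.5 + j67.3)/(106 + j67.3), |Γ_s| = 0.645
VSWR = (1 + |Γ_s|)/(1 − |Γ_s|)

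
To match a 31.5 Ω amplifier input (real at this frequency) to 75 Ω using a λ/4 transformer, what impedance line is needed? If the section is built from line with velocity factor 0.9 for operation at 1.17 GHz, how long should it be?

Z_qwt = √(Z_0·R_L) = √(75 × 31.5) = √2362
λ = 0.9·c/f = 0.231 m, so l = λ/4 = 0.0577 m

Z_qwt ≈ 48.6 Ω; length ≈ 5.77 cm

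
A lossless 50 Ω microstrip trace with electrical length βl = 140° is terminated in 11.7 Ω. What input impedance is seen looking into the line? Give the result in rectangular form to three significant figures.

tan(βl) = tan(140°) = -0.839
Z_in = Z_0·(Z_L + jZ_0·tanβl)/(Z_0 + jZ_L·tanβl)
     = 50·(11.7 − j42)/(50 − j9.82)

Z_in ≈ 19.2 − j38.2 Ω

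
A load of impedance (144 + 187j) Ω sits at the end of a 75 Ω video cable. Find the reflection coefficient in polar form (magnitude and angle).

Γ = (Z_L − Z_0)/(Z_L + Z_0) = (69 + j187)/(219 + j187)
|Γ| = 199/288 = 0.692

Γ ≈ 0.692 ∠ 29.3°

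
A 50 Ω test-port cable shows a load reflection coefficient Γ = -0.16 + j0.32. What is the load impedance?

Z_L = Z_0·(1 + Γ)/(1 − Γ) = 50·(0.84 + j0.32)/(1.16 − j0.32)

Z_L ≈ 30.1 + j22.1 Ω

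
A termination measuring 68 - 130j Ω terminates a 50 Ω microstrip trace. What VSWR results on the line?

VSWR ≈ 6.92

Γ = (Z_L − Z_0)/(Z_L + Z_0) = (18 − j130)/(118 − j130)
|Γ| = 131/176 = 0.748
VSWR = (1 + |Γ|)/(1 − |Γ|) = 1.75/0.252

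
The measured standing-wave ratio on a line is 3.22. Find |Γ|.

|Γ| ≈ 0.526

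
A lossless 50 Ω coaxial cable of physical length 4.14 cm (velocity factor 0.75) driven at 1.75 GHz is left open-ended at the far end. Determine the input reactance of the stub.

X_in ≈ 24.3 Ω (inductive)

λ = v/f = 0.75·c / 1.75 GHz = 0.129 m
βl = 2π·l/λ = 2π × 0.322 = 116°
tan(βl) = -2.06
For an open-ended stub, Z_in = −jZ_0·cot(βl) = −jZ_0/tan(βl)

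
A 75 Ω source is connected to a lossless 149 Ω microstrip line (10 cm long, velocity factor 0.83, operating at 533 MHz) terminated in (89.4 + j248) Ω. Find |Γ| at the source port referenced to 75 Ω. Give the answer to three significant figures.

λ = v/f = 0.83·c / 533 MHz = 0.467 m
βl = 2π·l/λ = 2π × 0.214 = 77.1°
tan(βl) = 4.35
Z_in = Z_0·(Z_L + jZ_0·tanβl)/(Z_0 + jZ_L·tanβl) = 38.9 − j127 Ω
Γ_s = (Z_in − Z_s)/(Z_in + Z_s) = (-36.1 − j127)/(114 − j127), |Γ_s| = 0.775

|Γ| ≈ 0.775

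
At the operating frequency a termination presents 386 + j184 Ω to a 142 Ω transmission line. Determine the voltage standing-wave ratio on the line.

Γ = (Z_L − Z_0)/(Z_L + Z_0) = (244 + j184)/(528 + j184)
|Γ| = 306/559 = 0.547
VSWR = (1 + |Γ|)/(1 − |Γ|) = 1.55/0.453

VSWR ≈ 3.41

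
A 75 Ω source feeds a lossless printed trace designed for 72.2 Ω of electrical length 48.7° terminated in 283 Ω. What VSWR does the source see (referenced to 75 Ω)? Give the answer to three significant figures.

tan(βl) = 1.14
Z_in = Z_0·(Z_L + jZ_0·tanβl)/(Z_0 + jZ_L·tanβl) = 31.1 − j56.5 Ω
Γ_s = (Z_in − Z_s)/(Z_in + Z_s) = (-43.9 − j56.5)/(106 − j56.5), |Γ_s| = 0.595
VSWR = (1 + |Γ_s|)/(1 − |Γ_s|)

VSWR ≈ 3.94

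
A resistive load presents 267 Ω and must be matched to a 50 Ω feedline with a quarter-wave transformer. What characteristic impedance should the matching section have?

Z_qwt = √(Z_0·R_L) = √(50 × 267) = √13350

Z_qwt ≈ 116 Ω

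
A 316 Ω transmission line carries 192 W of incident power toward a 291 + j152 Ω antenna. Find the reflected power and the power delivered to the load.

P_reflected ≈ 11.6 W; P_delivered ≈ 180 W

|Γ| = |(-25 + j152)/(607 + j152)| = 0.246
|Γ|² = 0.0606
P_refl = |Γ|²·P_inc = 11.6 W, P_del = (1 − |Γ|²)·P_inc = 180 W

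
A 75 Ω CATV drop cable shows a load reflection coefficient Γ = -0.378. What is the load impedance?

Z_L = Z_0·(1 + Γ)/(1 − Γ) = 75·(0.622)/(1.38)

Z_L ≈ 33.9 Ω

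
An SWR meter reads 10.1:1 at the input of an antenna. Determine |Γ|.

|Γ| ≈ 0.82

|Γ| = (S − 1)/(S + 1) = (10.1 − 1)/(10.1 + 1) = 9.1/11.1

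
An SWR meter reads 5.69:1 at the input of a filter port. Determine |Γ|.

|Γ| ≈ 0.701

|Γ| = (S − 1)/(S + 1) = (5.69 − 1)/(5.69 + 1) = 4.69/6.69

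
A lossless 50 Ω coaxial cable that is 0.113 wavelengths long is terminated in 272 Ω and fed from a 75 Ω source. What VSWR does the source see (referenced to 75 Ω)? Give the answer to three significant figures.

βl = 2π × 0.113 = 40.7°
tan(βl) = 0.86
Z_in = Z_0·(Z_L + jZ_0·tanβl)/(Z_0 + jZ_L·tanβl) = 20.7 − j53.7 Ω
Γ_s = (Z_in − Z_s)/(Z_in + Z_s) = (-54.3 − j53.7)/(95.7 − j53.7), |Γ_s| = 0.696
VSWR = (1 + |Γ_s|)/(1 − |Γ_s|)

VSWR ≈ 5.58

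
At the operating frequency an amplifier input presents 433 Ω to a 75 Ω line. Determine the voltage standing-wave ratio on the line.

VSWR ≈ 5.77

For a purely resistive load, VSWR = R_L/Z_0 or Z_0/R_L (whichever > 1) = 433/75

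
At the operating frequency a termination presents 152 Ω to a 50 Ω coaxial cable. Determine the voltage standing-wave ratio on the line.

VSWR ≈ 3.04

Γ = (152 − 50)/(152 + 50) = 0.505
VSWR = (1 + 0.505)/(1 − 0.505)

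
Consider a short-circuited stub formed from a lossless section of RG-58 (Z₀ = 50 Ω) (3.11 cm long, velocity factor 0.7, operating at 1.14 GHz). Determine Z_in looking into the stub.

Z_in ≈ +j89.4 Ω

λ = v/f = 0.7·c / 1.14 GHz = 0.184 m
βl = 2π·l/λ = 2π × 0.169 = 60.8°
tan(βl) = 1.79
For a short-circuited stub, Z_in = jZ_0·tan(βl)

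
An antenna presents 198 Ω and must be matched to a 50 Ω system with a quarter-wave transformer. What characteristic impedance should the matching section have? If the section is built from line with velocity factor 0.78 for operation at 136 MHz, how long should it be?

Z_qwt ≈ 99.5 Ω; length ≈ 43 cm

Z_qwt = √(Z_0·R_L) = √(50 × 198) = √9900
λ = 0.78·c/f = 1.72 m, so l = λ/4 = 0.43 m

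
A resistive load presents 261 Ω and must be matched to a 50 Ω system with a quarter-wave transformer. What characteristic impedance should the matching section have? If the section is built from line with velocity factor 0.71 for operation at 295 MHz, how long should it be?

Z_qwt ≈ 114 Ω; length ≈ 18.1 cm

Z_qwt = √(Z_0·R_L) = √(50 × 261) = √13050
λ = 0.71·c/f = 0.722 m, so l = λ/4 = 0.181 m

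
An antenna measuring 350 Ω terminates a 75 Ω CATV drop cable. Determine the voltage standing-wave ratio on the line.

For a purely resistive load, VSWR = R_L/Z_0 or Z_0/R_L (whichever > 1) = 350/75

VSWR ≈ 4.67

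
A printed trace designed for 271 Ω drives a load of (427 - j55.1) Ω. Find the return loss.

Γ = (156 − j55.1)/(698 − j55.1), |Γ| = 0.236
RL = −20·log₁₀|Γ| = −20·log₁₀(0.236)

RL ≈ 12.5 dB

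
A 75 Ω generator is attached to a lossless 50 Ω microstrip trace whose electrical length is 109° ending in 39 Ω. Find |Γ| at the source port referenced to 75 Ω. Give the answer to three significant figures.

|Γ| ≈ 0.13

tan(βl) = -2.9
Z_in = Z_0·(Z_L + jZ_0·tanβl)/(Z_0 + jZ_L·tanβl) = 60 − j9.27 Ω
Γ_s = (Z_in − Z_s)/(Z_in + Z_s) = (-15 − j9.27)/(135 − j9.27), |Γ_s| = 0.13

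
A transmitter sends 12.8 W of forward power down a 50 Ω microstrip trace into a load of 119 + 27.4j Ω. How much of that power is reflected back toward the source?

|Γ| = |(69 + j27.4)/(169 + j27.4)| = 0.434
|Γ|² = 0.188
P_refl = |Γ|²·P_inc = 2.41 W, P_del = (1 − |Γ|²)·P_inc = 10.4 W

P_reflected ≈ 2.41 W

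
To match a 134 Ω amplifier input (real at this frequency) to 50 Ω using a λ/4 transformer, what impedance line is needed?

Z_qwt ≈ 81.9 Ω

Z_qwt = √(Z_0·R_L) = √(50 × 134) = √6700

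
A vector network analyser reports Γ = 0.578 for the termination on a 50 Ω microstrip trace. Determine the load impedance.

Z_L ≈ 187 Ω

Z_L = Z_0·(1 + Γ)/(1 − Γ) = 50·(1.58)/(0.422)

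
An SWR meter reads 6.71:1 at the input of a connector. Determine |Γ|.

|Γ| = (S − 1)/(S + 1) = (6.71 − 1)/(6.71 + 1) = 5.71/7.71

|Γ| ≈ 0.741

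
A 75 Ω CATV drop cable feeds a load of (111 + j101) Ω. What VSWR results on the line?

Γ = (Z_L − Z_0)/(Z_L + Z_0) = (36 + j101)/(186 + j101)
|Γ| = 107/212 = 0.507
VSWR = (1 + |Γ|)/(1 − |Γ|) = 1.51/0.493

VSWR ≈ 3.05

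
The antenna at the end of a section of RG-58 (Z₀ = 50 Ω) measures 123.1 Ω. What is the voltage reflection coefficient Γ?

Γ = (Z_L − Z_0)/(Z_L + Z_0) = (123.1 − 50)/(123.1 + 50) = 73.1/173.1

Γ = 0.422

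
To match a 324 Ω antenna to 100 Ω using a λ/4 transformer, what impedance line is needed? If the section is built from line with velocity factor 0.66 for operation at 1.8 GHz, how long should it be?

Z_qwt = √(Z_0·R_L) = √(100 × 324) = √32400
λ = 0.66·c/f = 0.11 m, so l = λ/4 = 0.0275 m

Z_qwt ≈ 180 Ω; length ≈ 2.75 cm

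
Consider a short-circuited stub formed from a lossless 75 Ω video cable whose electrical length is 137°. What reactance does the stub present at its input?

tan(βl) = -0.933
For a short-circuited stub, Z_in = jZ_0·tan(βl)

X_in ≈ -69.9 Ω (capacitive)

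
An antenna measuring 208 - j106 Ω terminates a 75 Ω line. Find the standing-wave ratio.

VSWR ≈ 3.57

Γ = (Z_L − Z_0)/(Z_L + Z_0) = (133 − j106)/(283 − j106)
|Γ| = 170/302 = 0.563
VSWR = (1 + |Γ|)/(1 − |Γ|) = 1.56/0.437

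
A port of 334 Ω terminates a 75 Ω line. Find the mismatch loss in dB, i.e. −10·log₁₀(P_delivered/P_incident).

mismatch loss ≈ 2.23 dB

Γ = (334 − 75)/(334 + 75) = 0.633
|Γ|² = 0.401, so P_del/P_inc = 1 − |Γ|² = 0.599
ML = −10·log₁₀(1 − |Γ|²)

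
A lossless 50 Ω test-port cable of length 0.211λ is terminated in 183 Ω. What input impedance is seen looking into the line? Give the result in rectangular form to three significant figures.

Z_in ≈ 14.4 − j11.5 Ω

βl = 2π × 0.211 = 76°
tan(βl) = tan(76°) = 4
Z_in = Z_0·(Z_L + jZ_0·tanβl)/(Z_0 + jZ_L·tanβl)
     = 50·(183 + j200)/(50 + j732)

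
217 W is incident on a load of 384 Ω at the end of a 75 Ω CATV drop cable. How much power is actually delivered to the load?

P_delivered ≈ 119 W

Γ = (384 − 75)/(384 + 75) = 0.673
|Γ|² = 0.453
P_refl = |Γ|²·P_inc = 98.3 W, P_del = (1 − |Γ|²)·P_inc = 119 W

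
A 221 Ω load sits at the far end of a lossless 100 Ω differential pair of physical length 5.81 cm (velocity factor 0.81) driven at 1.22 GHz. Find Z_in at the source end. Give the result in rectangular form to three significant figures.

Z_in ≈ 47.8 + j21 Ω

λ = v/f = 0.81·c / 1.22 GHz = 0.199 m
βl = 2π·l/λ = 2π × 0.292 = 105°
tan(βl) = tan(105°) = -3.73
Z_in = Z_0·(Z_L + jZ_0·tanβl)/(Z_0 + jZ_L·tanβl)
     = 100·(221 − j373)/(100 − j824)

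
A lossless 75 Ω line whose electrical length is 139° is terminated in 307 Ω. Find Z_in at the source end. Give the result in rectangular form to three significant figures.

tan(βl) = tan(139°) = -0.869
Z_in = Z_0·(Z_L + jZ_0·tanβl)/(Z_0 + jZ_L·tanβl)
     = 75·(307 − j65.2)/(75 − j267)

Z_in ≈ 39.5 + j75.2 Ω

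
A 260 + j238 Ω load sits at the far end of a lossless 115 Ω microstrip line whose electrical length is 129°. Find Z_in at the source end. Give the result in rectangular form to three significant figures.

Z_in ≈ 32.1 + j52.2 Ω

tan(βl) = tan(129°) = -1.23
Z_in = Z_0·(Z_L + jZ_0·tanβl)/(Z_0 + jZ_L·tanβl)
     = 115·(260 + j96)/(409 − j321)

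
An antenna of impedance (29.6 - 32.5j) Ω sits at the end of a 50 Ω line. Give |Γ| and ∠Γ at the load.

Γ ≈ 0.446 ∠ -99.9°

Γ = (Z_L − Z_0)/(Z_L + Z_0) = (-20.4 − j32.5)/(79.6 − j32.5)
|Γ| = 38.4/86 = 0.446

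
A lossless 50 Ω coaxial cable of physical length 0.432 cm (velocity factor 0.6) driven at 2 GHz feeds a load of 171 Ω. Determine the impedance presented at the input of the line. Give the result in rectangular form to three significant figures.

λ = v/f = 0.6·c / 2 GHz = 0.09 m
βl = 2π·l/λ = 2π × 0.048 = 17.3°
tan(βl) = tan(17.3°) = 0.311
Z_in = Z_0·(Z_L + jZ_0·tanβl)/(Z_0 + jZ_L·tanβl)
     = 50·(171 + j15.6)/(50 + j53.2)

Z_in ≈ 88 − j78 Ω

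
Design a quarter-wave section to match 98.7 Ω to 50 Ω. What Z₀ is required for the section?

Z_qwt ≈ 70.2 Ω

Z_qwt = √(Z_0·R_L) = √(50 × 98.7) = √4935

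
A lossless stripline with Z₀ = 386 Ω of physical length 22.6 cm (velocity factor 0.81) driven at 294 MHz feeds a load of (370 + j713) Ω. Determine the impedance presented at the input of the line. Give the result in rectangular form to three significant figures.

Z_in ≈ 77.2 − j103 Ω

λ = v/f = 0.81·c / 294 MHz = 0.827 m
βl = 2π·l/λ = 2π × 0.273 = 98.4°
tan(βl) = tan(98.4°) = -6.74
Z_in = Z_0·(Z_L + jZ_0·tanβl)/(Z_0 + jZ_L·tanβl)
     = 386·(370 − j1890)/(5190 − j2490)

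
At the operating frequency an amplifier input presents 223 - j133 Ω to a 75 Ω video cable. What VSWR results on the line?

Γ = (Z_L − Z_0)/(Z_L + Z_0) = (148 − j133)/(298 − j133)
|Γ| = 199/326 = 0.61
VSWR = (1 + |Γ|)/(1 − |Γ|) = 1.61/0.39

VSWR ≈ 4.12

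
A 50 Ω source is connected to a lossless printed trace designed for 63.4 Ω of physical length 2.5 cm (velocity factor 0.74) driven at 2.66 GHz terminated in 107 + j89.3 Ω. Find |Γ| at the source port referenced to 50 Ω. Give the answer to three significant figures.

|Γ| ≈ 0.424

λ = v/f = 0.74·c / 2.66 GHz = 0.0835 m
βl = 2π·l/λ = 2π × 0.3 = 108°
tan(βl) = -3.11
Z_in = Z_0·(Z_L + jZ_0·tanβl)/(Z_0 + jZ_L·tanβl) = 20.2 − j0.32 Ω
Γ_s = (Z_in − Z_s)/(Z_in + Z_s) = (-29.8 − j0.32)/(70.2 − j0.32), |Γ_s| = 0.424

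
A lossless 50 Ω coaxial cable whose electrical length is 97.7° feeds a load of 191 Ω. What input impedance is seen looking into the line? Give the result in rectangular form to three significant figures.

Z_in ≈ 13.3 + j6.29 Ω

tan(βl) = tan(97.7°) = -7.4
Z_in = Z_0·(Z_L + jZ_0·tanβl)/(Z_0 + jZ_L·tanβl)
     = 50·(191 − j370)/(50 − j1410)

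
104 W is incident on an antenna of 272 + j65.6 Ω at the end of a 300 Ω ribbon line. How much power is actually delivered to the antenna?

|Γ| = |(-28 + j65.6)/(572 + j65.6)| = 0.124
|Γ|² = 0.0153
P_refl = |Γ|²·P_inc = 1.6 W, P_del = (1 − |Γ|²)·P_inc = 102 W

P_delivered ≈ 102 W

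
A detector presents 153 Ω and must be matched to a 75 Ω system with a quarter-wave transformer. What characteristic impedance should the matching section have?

Z_qwt = √(Z_0·R_L) = √(75 × 153) = √11480

Z_qwt ≈ 107 Ω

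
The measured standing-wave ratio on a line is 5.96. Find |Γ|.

|Γ| ≈ 0.713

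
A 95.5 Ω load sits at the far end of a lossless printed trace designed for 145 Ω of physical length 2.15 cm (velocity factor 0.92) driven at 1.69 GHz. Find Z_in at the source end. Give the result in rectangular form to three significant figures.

λ = v/f = 0.92·c / 1.69 GHz = 0.163 m
βl = 2π·l/λ = 2π × 0.132 = 47.4°
tan(βl) = tan(47.4°) = 1.09
Z_in = Z_0·(Z_L + jZ_0·tanβl)/(Z_0 + jZ_L·tanβl)
     = 145·(95.5 + j158)/(145 + j104)

Z_in ≈ 138 + j59 Ω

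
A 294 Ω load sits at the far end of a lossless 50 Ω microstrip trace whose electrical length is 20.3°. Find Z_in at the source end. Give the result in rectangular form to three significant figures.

tan(βl) = tan(20.3°) = 0.37
Z_in = Z_0·(Z_L + jZ_0·tanβl)/(Z_0 + jZ_L·tanβl)
     = 50·(294 + j18.5)/(50 + j109)

Z_in ≈ 58.3 − j108 Ω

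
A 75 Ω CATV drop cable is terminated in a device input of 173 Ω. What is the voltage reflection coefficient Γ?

Γ = 0.395

Γ = (Z_L − Z_0)/(Z_L + Z_0) = (173 − 75)/(173 + 75) = 98/248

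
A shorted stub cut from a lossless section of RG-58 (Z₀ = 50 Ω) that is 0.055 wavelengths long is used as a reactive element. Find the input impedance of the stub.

Z_in ≈ +j18 Ω

βl = 2π × 0.055 = 19.8°
tan(βl) = 0.36
For a shorted stub, Z_in = jZ_0·tan(βl)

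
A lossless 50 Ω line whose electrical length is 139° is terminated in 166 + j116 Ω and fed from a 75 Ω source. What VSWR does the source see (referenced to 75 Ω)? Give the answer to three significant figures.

VSWR ≈ 5.81

tan(βl) = -0.869
Z_in = Z_0·(Z_L + jZ_0·tanβl)/(Z_0 + jZ_L·tanβl) = 16.7 + j40 Ω
Γ_s = (Z_in − Z_s)/(Z_in + Z_s) = (-58.3 + j40)/(91.7 + j40), |Γ_s| = 0.707
VSWR = (1 + |Γ_s|)/(1 − |Γ_s|)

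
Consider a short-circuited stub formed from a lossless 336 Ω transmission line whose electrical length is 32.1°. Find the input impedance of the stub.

tan(βl) = 0.627
For a short-circuited stub, Z_in = jZ_0·tan(βl)

Z_in ≈ +j211 Ω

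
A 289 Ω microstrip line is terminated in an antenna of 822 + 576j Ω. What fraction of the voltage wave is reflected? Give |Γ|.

|Γ| ≈ 0.627

Γ = (Z_L − Z_0)/(Z_L + Z_0) = (533 + j576)/(1111 + j576)
|Γ| = 785/1250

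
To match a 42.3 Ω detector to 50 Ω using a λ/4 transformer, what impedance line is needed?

Z_qwt ≈ 46 Ω

Z_qwt = √(Z_0·R_L) = √(50 × 42.3) = √2115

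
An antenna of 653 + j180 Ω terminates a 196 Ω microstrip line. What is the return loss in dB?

RL ≈ 4.94 dB

Γ = (457 + j180)/(849 + j180), |Γ| = 0.566
RL = −20·log₁₀|Γ| = −20·log₁₀(0.566)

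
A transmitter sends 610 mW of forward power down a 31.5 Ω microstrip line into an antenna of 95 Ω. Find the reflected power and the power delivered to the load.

P_reflected ≈ 154 mW; P_delivered ≈ 456 mW

Γ = (95 − 31.5)/(95 + 31.5) = 0.502
|Γ|² = 0.252
P_refl = |Γ|²·P_inc = 154 mW, P_del = (1 − |Γ|²)·P_inc = 456 mW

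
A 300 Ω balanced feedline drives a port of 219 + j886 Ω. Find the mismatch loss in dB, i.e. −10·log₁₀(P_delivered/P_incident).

mismatch loss ≈ 6.03 dB

Γ = (-81 + j886)/(519 + j886), |Γ| = 0.866
|Γ|² = 0.751, so P_del/P_inc = 1 − |Γ|² = 0.249
ML = −10·log₁₀(1 − |Γ|²)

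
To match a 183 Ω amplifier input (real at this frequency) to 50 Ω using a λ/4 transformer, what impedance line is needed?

Z_qwt ≈ 95.7 Ω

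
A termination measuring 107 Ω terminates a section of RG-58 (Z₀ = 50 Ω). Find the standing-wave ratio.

VSWR ≈ 2.14

Γ = (107 − 50)/(107 + 50) = 0.363
VSWR = (1 + 0.363)/(1 − 0.363)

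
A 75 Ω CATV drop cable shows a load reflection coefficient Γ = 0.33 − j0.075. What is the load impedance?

Z_L ≈ 146 − j24.8 Ω

Z_L = Z_0·(1 + Γ)/(1 − Γ) = 75·(1.33 − j0.075)/(0.67 + j0.075)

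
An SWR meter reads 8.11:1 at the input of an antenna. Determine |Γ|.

|Γ| ≈ 0.78

|Γ| = (S − 1)/(S + 1) = (8.11 − 1)/(8.11 + 1) = 7.11/9.11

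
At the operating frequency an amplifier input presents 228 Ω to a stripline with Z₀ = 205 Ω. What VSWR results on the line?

VSWR ≈ 1.11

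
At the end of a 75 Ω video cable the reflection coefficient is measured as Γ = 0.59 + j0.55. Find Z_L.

Z_L = Z_0·(1 + Γ)/(1 − Γ) = 75·(1.59 + j0.55)/(0.41 − j0.55)

Z_L ≈ 55.7 + j175 Ω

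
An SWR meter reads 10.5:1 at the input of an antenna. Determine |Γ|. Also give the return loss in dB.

|Γ| = (S − 1)/(S + 1) = (10.5 − 1)/(10.5 + 1) = 9.5/11.5
RL = −20·log₁₀|Γ| = −20·log₁₀(0.826)

|Γ| ≈ 0.826; return loss ≈ 1.66 dB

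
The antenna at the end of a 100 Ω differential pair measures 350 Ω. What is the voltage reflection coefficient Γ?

Γ = (Z_L − Z_0)/(Z_L + Z_0) = (350 − 100)/(350 + 100) = 250/450

Γ = 0.556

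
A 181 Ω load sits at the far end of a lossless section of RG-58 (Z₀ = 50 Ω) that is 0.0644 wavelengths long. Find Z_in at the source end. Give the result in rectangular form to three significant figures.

βl = 2π × 0.0644 = 23.2°
tan(βl) = tan(23.2°) = 0.428
Z_in = Z_0·(Z_L + jZ_0·tanβl)/(Z_0 + jZ_L·tanβl)
     = 50·(181 + j21.4)/(50 + j77.5)

Z_in ≈ 62.9 − j76.2 Ω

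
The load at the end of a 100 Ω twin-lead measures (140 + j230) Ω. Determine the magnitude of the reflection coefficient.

Γ = (Z_L − Z_0)/(Z_L + Z_0) = (40 + j230)/(240 + j230)
|Γ| = 233/332

|Γ| ≈ 0.702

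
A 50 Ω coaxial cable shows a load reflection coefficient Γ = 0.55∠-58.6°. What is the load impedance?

Z_L ≈ 47.8 − j64.4 Ω

Z_L = Z_0·(1 + Γ)/(1 − Γ) = 50·(1.29 − j0.469)/(0.713 + j0.469)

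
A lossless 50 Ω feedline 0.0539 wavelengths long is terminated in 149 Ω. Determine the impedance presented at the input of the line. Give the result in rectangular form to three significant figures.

Z_in ≈ 79.7 − j66 Ω

βl = 2π × 0.0539 = 19.4°
tan(βl) = tan(19.4°) = 0.352
Z_in = Z_0·(Z_L + jZ_0·tanβl)/(Z_0 + jZ_L·tanβl)
     = 50·(149 + j17.6)/(50 + j52.5)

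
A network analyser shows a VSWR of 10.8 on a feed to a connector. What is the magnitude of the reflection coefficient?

|Γ| ≈ 0.831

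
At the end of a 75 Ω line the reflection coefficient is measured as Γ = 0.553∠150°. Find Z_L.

Z_L = Z_0·(1 + Γ)/(1 − Γ) = 75·(0.521 + j0.276)/(1.48 − j0.276)

Z_L ≈ 23 + j18.3 Ω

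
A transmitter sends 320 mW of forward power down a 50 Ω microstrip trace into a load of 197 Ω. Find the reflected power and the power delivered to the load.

P_reflected ≈ 113 mW; P_delivered ≈ 207 mW

Γ = (197 − 50)/(197 + 50) = 0.595
|Γ|² = 0.354
P_refl = |Γ|²·P_inc = 113 mW, P_del = (1 − |Γ|²)·P_inc = 207 mW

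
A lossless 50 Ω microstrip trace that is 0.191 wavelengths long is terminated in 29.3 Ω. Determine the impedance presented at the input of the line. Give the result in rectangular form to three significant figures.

βl = 2π × 0.191 = 68.8°
tan(βl) = tan(68.8°) = 2.57
Z_in = Z_0·(Z_L + jZ_0·tanβl)/(Z_0 + jZ_L·tanβl)
     = 50·(29.3 + j129)/(50 + j75.4)

Z_in ≈ 68.2 + j25.8 Ω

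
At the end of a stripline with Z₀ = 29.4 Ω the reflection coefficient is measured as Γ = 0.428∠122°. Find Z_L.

Z_L = Z_0·(1 + Γ)/(1 − Γ) = 29.4·(0.773 + j0.363)/(1.23 − j0.363)

Z_L ≈ 14.7 + j13 Ω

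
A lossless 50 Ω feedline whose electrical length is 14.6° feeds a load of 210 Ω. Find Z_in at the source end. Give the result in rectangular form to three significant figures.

tan(βl) = tan(14.6°) = 0.26
Z_in = Z_0·(Z_L + jZ_0·tanβl)/(Z_0 + jZ_L·tanβl)
     = 50·(210 + j13)/(50 + j54.7)

Z_in ≈ 102 − j98.6 Ω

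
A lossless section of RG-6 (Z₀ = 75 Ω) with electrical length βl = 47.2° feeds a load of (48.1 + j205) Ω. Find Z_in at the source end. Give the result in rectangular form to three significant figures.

tan(βl) = tan(47.2°) = 1.08
Z_in = Z_0·(Z_L + jZ_0·tanβl)/(Z_0 + jZ_L·tanβl)
     = 75·(48.1 + j286)/(-146 + j51.9)

Z_in ≈ 24.3 − j138 Ω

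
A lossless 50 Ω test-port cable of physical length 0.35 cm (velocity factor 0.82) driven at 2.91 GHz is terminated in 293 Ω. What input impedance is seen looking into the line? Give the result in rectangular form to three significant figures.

λ = v/f = 0.82·c / 2.91 GHz = 0.0845 m
βl = 2π·l/λ = 2π × 0.0414 = 14.9°
tan(βl) = tan(14.9°) = 0.266
Z_in = Z_0·(Z_L + jZ_0·tanβl)/(Z_0 + jZ_L·tanβl)
     = 50·(293 + j13.3)/(50 + j78)

Z_in ≈ 91.4 − j129 Ω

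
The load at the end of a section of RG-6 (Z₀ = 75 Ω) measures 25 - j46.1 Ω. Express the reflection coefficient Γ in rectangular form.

Γ = (Z_L − Z_0)/(Z_L + Z_0) = (-50 − j46.1)/(100 − j46.1)

Γ ≈ -0.237 − j0.57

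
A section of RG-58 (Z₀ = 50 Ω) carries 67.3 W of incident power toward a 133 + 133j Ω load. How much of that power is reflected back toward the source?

P_reflected ≈ 32.3 W

|Γ| = |(83 + j133)/(183 + j133)| = 0.693
|Γ|² = 0.48
P_refl = |Γ|²·P_inc = 32.3 W, P_del = (1 − |Γ|²)·P_inc = 35 W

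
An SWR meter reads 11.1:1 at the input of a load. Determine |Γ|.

|Γ| = (S − 1)/(S + 1) = (11.1 − 1)/(11.1 + 1) = 10.1/12.1

|Γ| ≈ 0.835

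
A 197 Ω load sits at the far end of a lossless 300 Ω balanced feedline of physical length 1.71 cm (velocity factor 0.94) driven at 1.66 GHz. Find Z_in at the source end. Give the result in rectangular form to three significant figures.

Z_in ≈ 246 + j102 Ω

λ = v/f = 0.94·c / 1.66 GHz = 0.17 m
βl = 2π·l/λ = 2π × 0.101 = 36.2°
tan(βl) = tan(36.2°) = 0.733
Z_in = Z_0·(Z_L + jZ_0·tanβl)/(Z_0 + jZ_L·tanβl)
     = 300·(197 + j220)/(300 + j144)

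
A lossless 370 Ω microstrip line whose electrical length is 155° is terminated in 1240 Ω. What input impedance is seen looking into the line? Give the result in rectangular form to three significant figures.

Z_in ≈ 439 + j513 Ω

tan(βl) = tan(155°) = -0.466
Z_in = Z_0·(Z_L + jZ_0·tanβl)/(Z_0 + jZ_L·tanβl)
     = 370·(1240 − j173)/(370 − j578)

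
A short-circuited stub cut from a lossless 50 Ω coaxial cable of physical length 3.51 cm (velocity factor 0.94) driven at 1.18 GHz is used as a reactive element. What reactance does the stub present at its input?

X_in ≈ 66 Ω (inductive)

λ = v/f = 0.94·c / 1.18 GHz = 0.239 m
βl = 2π·l/λ = 2π × 0.147 = 52.9°
tan(βl) = 1.32
For a short-circuited stub, Z_in = jZ_0·tan(βl)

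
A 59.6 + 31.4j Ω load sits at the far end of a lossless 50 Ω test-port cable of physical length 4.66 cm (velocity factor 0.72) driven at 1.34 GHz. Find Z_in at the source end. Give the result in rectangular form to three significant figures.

Z_in ≈ 28.9 − j8.76 Ω

λ = v/f = 0.72·c / 1.34 GHz = 0.161 m
βl = 2π·l/λ = 2π × 0.289 = 104°
tan(βl) = tan(104°) = -3.99
Z_in = Z_0·(Z_L + jZ_0·tanβl)/(Z_0 + jZ_L·tanβl)
     = 50·(59.6 − j168)/(175 − j238)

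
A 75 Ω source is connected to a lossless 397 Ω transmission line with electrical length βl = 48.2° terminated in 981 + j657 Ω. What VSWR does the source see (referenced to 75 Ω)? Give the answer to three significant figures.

VSWR ≈ 13.3

tan(βl) = 1.12
Z_in = Z_0·(Z_L + jZ_0·tanβl)/(Z_0 + jZ_L·tanβl) = 264 − j436 Ω
Γ_s = (Z_in − Z_s)/(Z_in + Z_s) = (189 − j436)/(339 − j436), |Γ_s| = 0.861
VSWR = (1 + |Γ_s|)/(1 − |Γ_s|)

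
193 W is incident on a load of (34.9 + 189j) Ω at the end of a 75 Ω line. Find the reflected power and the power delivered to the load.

P_reflected ≈ 151 W; P_delivered ≈ 42.3 W

|Γ| = |(-40.1 + j189)/(109.9 + j189)| = 0.884
|Γ|² = 0.781
P_refl = |Γ|²·P_inc = 151 W, P_del = (1 − |Γ|²)·P_inc = 42.3 W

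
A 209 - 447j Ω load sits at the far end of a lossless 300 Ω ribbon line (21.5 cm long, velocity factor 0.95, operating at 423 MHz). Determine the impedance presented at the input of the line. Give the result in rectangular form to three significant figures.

λ = v/f = 0.95·c / 423 MHz = 0.674 m
βl = 2π·l/λ = 2π × 0.319 = 115°
tan(βl) = tan(115°) = -2.16
Z_in = Z_0·(Z_L + jZ_0·tanβl)/(Z_0 + jZ_L·tanβl)
     = 300·(209 − j1090)/(-664 − j451)

Z_in ≈ 165 + j382 Ω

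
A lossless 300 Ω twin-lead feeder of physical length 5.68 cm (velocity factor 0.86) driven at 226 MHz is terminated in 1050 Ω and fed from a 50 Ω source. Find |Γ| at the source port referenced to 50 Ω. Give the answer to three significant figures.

λ = v/f = 0.86·c / 226 MHz = 1.14 m
βl = 2π·l/λ = 2π × 0.0498 = 17.9°
tan(βl) = 0.323
Z_in = Z_0·(Z_L + jZ_0·tanβl)/(Z_0 + jZ_L·tanβl) = 509 − j478 Ω
Γ_s = (Z_in − Z_s)/(Z_in + Z_s) = (459 − j478)/(559 − j478), |Γ_s| = 0.901

|Γ| ≈ 0.901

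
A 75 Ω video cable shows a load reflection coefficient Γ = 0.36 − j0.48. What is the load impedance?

Z_L ≈ 75 − j112 Ω

Z_L = Z_0·(1 + Γ)/(1 − Γ) = 75·(1.36 − j0.48)/(0.64 + j0.48)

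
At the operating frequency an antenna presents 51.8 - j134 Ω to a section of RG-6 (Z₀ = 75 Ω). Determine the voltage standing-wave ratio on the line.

VSWR ≈ 6.61

Γ = (Z_L − Z_0)/(Z_L + Z_0) = (-23.2 − j134)/(126.8 − j134)
|Γ| = 136/184 = 0.737
VSWR = (1 + |Γ|)/(1 − |Γ|) = 1.74/0.263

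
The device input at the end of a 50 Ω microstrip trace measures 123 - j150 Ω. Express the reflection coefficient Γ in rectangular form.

Γ = (Z_L − Z_0)/(Z_L + Z_0) = (73 − j150)/(173 − j150)

Γ ≈ 0.67 − j0.286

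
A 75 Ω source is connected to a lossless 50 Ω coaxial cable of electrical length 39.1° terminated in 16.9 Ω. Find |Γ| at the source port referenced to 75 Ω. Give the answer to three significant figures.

tan(βl) = 0.813
Z_in = Z_0·(Z_L + jZ_0·tanβl)/(Z_0 + jZ_L·tanβl) = 26.1 + j33.5 Ω
Γ_s = (Z_in − Z_s)/(Z_in + Z_s) = (-48.9 + j33.5)/(101 + j33.5), |Γ_s| = 0.557

|Γ| ≈ 0.557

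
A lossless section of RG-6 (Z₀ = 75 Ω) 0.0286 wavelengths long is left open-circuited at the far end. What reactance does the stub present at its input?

βl = 2π × 0.0286 = 10.3°
tan(βl) = 0.182
For an open-circuited stub, Z_in = −jZ_0·cot(βl) = −jZ_0/tan(βl)

X_in ≈ -413 Ω (capacitive)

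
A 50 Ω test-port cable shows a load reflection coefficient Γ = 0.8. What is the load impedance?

Z_L = Z_0·(1 + Γ)/(1 − Γ) = 50·(1.8)/(0.2)

Z_L ≈ 450 Ω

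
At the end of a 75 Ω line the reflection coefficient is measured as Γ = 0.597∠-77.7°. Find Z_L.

Z_L ≈ 43.8 − j79.4 Ω

Z_L = Z_0·(1 + Γ)/(1 − Γ) = 75·(1.13 − j0.583)/(0.873 + j0.583)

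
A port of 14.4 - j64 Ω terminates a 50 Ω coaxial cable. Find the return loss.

RL ≈ 1.87 dB

Γ = (-35.6 − j64)/(64.4 − j64), |Γ| = 0.807
RL = −20·log₁₀|Γ| = −20·log₁₀(0.807)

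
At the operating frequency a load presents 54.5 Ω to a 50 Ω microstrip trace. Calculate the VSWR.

For a purely resistive load, VSWR = R_L/Z_0 or Z_0/R_L (whichever > 1) = 54.5/50

VSWR ≈ 1.09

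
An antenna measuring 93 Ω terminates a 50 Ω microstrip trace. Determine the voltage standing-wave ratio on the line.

VSWR ≈ 1.86

For a purely resistive load, VSWR = R_L/Z_0 or Z_0/R_L (whichever > 1) = 93/50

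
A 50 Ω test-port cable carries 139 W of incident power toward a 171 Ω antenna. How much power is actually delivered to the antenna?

Γ = (171 − 50)/(171 + 50) = 0.548
|Γ|² = 0.3
P_refl = |Γ|²·P_inc = 41.7 W, P_del = (1 − |Γ|²)·P_inc = 97.3 W

P_delivered ≈ 97.3 W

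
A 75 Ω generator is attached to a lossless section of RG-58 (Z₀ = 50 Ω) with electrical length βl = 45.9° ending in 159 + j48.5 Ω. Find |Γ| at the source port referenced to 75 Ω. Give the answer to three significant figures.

tan(βl) = 1.03
Z_in = Z_0·(Z_L + jZ_0·tanβl)/(Z_0 + jZ_L·tanβl) = 30.5 − j48.5 Ω
Γ_s = (Z_in − Z_s)/(Z_in + Z_s) = (-44.5 − j48.5)/(105 − j48.5), |Γ_s| = 0.567

|Γ| ≈ 0.567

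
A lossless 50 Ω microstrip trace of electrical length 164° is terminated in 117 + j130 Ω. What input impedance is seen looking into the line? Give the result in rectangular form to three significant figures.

Z_in ≈ 36.2 + j80.2 Ω

tan(βl) = tan(164°) = -0.287
Z_in = Z_0·(Z_L + jZ_0·tanβl)/(Z_0 + jZ_L·tanβl)
     = 50·(117 + j116)/(87.3 − j33.5)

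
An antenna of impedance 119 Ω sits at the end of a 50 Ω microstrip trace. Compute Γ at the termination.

Γ = (Z_L − Z_0)/(Z_L + Z_0) = (119 − 50)/(119 + 50) = 69/169

Γ = 0.408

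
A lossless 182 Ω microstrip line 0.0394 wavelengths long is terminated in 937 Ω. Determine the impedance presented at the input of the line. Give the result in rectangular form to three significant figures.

βl = 2π × 0.0394 = 14.2°
tan(βl) = tan(14.2°) = 0.253
Z_in = Z_0·(Z_L + jZ_0·tanβl)/(Z_0 + jZ_L·tanβl)
     = 182·(937 + j46)/(182 + j237)

Z_in ≈ 370 − j436 Ω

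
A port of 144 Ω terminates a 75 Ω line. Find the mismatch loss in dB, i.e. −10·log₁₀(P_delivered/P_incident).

Γ = (144 − 75)/(144 + 75) = 0.315
|Γ|² = 0.0993, so P_del/P_inc = 1 − |Γ|² = 0.901
ML = −10·log₁₀(1 − |Γ|²)

mismatch loss ≈ 0.454 dB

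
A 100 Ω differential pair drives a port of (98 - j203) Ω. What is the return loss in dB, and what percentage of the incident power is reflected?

RL ≈ 2.9 dB; 51.3% of incident power reflected

Γ = (-2 − j203)/(198 − j203), |Γ| = 0.716
RL = −20·log₁₀(0.716) = 2.9 dB
P_refl/P_inc = |Γ|² = 0.513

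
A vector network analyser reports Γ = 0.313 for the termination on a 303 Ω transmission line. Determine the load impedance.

Z_L ≈ 579 Ω

Z_L = Z_0·(1 + Γ)/(1 − Γ) = 303·(1.31)/(0.687)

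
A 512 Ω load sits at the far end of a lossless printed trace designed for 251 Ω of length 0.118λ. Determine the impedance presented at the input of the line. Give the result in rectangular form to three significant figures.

βl = 2π × 0.118 = 42.5°
tan(βl) = tan(42.5°) = 0.916
Z_in = Z_0·(Z_L + jZ_0·tanβl)/(Z_0 + jZ_L·tanβl)
     = 251·(512 + j230)/(251 + j469)

Z_in ≈ 210 − j162 Ω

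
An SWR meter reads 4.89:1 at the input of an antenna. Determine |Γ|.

|Γ| ≈ 0.66

|Γ| = (S − 1)/(S + 1) = (4.89 − 1)/(4.89 + 1) = 3.89/5.89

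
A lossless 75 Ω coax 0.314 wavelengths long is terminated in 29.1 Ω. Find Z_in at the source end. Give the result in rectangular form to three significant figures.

Z_in ≈ 104 − j81.8 Ω

βl = 2π × 0.314 = 113°
tan(βl) = tan(113°) = -2.35
Z_in = Z_0·(Z_L + jZ_0·tanβl)/(Z_0 + jZ_L·tanβl)
     = 75·(29.1 − j176)/(75 − j68.4)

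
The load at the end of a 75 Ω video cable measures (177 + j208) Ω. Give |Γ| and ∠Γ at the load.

Γ = (Z_L − Z_0)/(Z_L + Z_0) = (102 + j208)/(252 + j208)
|Γ| = 232/327 = 0.709

Γ ≈ 0.709 ∠ 24.3°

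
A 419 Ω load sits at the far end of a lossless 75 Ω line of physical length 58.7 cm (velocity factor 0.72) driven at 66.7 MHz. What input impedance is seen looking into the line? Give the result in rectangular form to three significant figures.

λ = v/f = 0.72·c / 66.7 MHz = 3.24 m
βl = 2π·l/λ = 2π × 0.181 = 65.3°
tan(βl) = tan(65.3°) = 2.17
Z_in = Z_0·(Z_L + jZ_0·tanβl)/(Z_0 + jZ_L·tanβl)
     = 75·(419 + j163)/(75 + j909)

Z_in ≈ 16.2 − j33.2 Ω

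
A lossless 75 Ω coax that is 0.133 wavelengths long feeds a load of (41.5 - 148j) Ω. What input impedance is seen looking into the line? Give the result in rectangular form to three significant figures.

Z_in ≈ 8.78 − j22.1 Ω

βl = 2π × 0.133 = 47.9°
tan(βl) = tan(47.9°) = 1.11
Z_in = Z_0·(Z_L + jZ_0·tanβl)/(Z_0 + jZ_L·tanβl)
     = 75·(41.5 − j65.1)/(239 + j45.9)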